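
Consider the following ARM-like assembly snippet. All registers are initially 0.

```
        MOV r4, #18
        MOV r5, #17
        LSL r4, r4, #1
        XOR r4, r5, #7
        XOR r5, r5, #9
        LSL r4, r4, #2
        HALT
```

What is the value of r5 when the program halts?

24

r4=18
r5=17
r4=18<<1=36
r4=17^7=22
r5=17^9=24
r4=22<<2=88
halt.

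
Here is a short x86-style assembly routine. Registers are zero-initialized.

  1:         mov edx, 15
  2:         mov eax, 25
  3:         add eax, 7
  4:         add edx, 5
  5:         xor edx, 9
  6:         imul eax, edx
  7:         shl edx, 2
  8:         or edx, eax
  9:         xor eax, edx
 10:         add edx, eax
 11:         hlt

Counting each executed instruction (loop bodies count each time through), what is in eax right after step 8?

after mov edx, 15: edx=15
after mov eax, 25: eax=25
after add eax, 7: eax=25+7=32
after add edx, 5: edx=15+5=20
after xor edx, 9: edx=20^9=29
after imul eax, edx: eax=32*29=928
after shl edx, 2: edx=29<<2=116
after or edx, eax: edx=116|928=1012
After step 8: eax = 928.

928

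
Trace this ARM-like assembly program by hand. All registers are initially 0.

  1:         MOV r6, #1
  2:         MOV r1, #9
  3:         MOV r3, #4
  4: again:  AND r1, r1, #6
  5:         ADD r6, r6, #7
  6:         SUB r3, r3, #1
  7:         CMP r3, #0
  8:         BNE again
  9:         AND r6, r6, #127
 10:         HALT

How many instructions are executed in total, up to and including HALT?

after MOV r6, #1: r6=1
after MOV r1, #9: r1=9
after MOV r3, #4: r3=4
after AND r1, r1, #6: r1=9&6=0
after ADD r6, r6, #7: r6=1+7=8
after SUB r3, r3, #1: r3=4-1=3
CMP r3, #0  (cmp 3,0)
BNE again: taken
after AND r1, r1, #6: r1=0&6=0
after ADD r6, r6, #7: r6=8+7=15
after SUB r3, r3, #1: r3=3-1=2
CMP r3, #0  (cmp 2,0)
BNE again: taken
after AND r1, r1, #6: r1=0&6=0
after ADD r6, r6, #7: r6=15+7=22
after SUB r3, r3, #1: r3=2-1=1
CMP r3, #0  (cmp 1,0)
BNE again: taken
after AND r1, r1, #6: r1=0&6=0
after ADD r6, r6, #7: r6=22+7=29
after SUB r3, r3, #1: r3=1-1=0
CMP r3, #0  (cmp 0,0)
BNE again: not taken
after AND r6, r6, #127: r6=29&127=29
halt.
Total executed instructions: 25.

25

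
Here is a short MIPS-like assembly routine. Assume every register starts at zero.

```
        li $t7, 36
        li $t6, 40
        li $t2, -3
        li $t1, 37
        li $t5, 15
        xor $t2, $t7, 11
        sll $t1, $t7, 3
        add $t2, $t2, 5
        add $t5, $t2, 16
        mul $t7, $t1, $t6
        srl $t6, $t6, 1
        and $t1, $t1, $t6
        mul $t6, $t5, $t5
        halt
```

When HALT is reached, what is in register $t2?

$t7=36
$t6=40
$t2=-3
$t1=37
$t5=15
$t2=36^11=47
$t1=36<<3=288
$t2=47+5=52
$t5=52+16=68
$t7=288*40=11520
$t6=40>>1=20
$t1=288&20=0
$t6=68*68=4624
halt.

52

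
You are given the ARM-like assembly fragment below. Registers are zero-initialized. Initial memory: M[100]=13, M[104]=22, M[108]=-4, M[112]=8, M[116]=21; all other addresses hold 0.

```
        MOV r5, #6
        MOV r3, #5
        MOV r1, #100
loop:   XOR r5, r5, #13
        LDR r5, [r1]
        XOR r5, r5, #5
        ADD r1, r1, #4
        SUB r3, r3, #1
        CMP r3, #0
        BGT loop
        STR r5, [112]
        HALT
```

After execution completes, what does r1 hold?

r5=6
r3=5
r1=100
r5=6^13=11
r5=M[100]=13
r5=13^5=8
r1=100+4=104
r3=5-1=4
CMP r3, #0  (cmp 4,0)
BGT loop: taken
r5=8^13=5
r5=M[104]=22
r5=22^5=19
r1=104+4=108
r3=4-1=3
CMP r3, #0  (cmp 3,0)
BGT loop: taken
r5=19^13=30
r5=M[108]=-4
r5=(-4)^5=-7
r1=108+4=112
r3=3-1=2
CMP r3, #0  (cmp 2,0)
BGT loop: taken
r5=(-7)^13=-12
r5=M[112]=8
r5=8^5=13
r1=112+4=116
r3=2-1=1
CMP r3, #0  (cmp 1,0)
BGT loop: taken
r5=13^13=0
r5=M[116]=21
r5=21^5=16
r1=116+4=120
r3=1-1=0
CMP r3, #0  (cmp 0,0)
BGT loop: not taken
STR r5, [112] → M[112]=16
halt.

120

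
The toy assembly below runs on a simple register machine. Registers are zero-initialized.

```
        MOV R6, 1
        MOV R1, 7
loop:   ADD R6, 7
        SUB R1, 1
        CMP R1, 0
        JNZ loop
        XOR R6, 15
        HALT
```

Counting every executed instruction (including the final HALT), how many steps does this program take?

after MOV R6, 1: R6=1
after MOV R1, 7: R1=7
after ADD R6, 7: R6=1+7=8
after SUB R1, 1: R1=7-1=6
CMP R1, 0  (cmp 6,0)
JNZ loop: taken
after ADD R6, 7: R6=8+7=15
after SUB R1, 1: R1=6-1=5
CMP R1, 0  (cmp 5,0)
JNZ loop: taken
after ADD R6, 7: R6=15+7=22
after SUB R1, 1: R1=5-1=4
CMP R1, 0  (cmp 4,0)
JNZ loop: taken
after ADD R6, 7: R6=22+7=29
after SUB R1, 1: R1=4-1=3
CMP R1, 0  (cmp 3,0)
JNZ loop: taken
after ADD R6, 7: R6=29+7=36
after SUB R1, 1: R1=3-1=2
CMP R1, 0  (cmp 2,0)
JNZ loop: taken
after ADD R6, 7: R6=36+7=43
after SUB R1, 1: R1=2-1=1
CMP R1, 0  (cmp 1,0)
JNZ loop: taken
after ADD R6, 7: R6=43+7=50
after SUB R1, 1: R1=1-1=0
CMP R1, 0  (cmp 0,0)
JNZ loop: not taken
after XOR R6, 15: R6=50^15=61
halt.
Total executed instructions: 32.

32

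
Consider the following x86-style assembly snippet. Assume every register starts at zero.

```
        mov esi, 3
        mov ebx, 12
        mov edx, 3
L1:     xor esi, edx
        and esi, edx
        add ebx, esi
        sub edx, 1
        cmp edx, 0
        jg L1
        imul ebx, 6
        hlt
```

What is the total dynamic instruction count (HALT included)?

mov esi, 3 → esi=3
mov ebx, 12 → ebx=12
mov edx, 3 → edx=3
xor esi, edx → esi=3^3=0
and esi, edx → esi=0&3=0
add ebx, esi → ebx=12+0=12
sub edx, 1 → edx=3-1=2
cmp edx, 0  (cmp 2,0)
jg L1: taken
xor esi, edx → esi=0^2=2
and esi, edx → esi=2&2=2
add ebx, esi → ebx=12+2=14
sub edx, 1 → edx=2-1=1
cmp edx, 0  (cmp 1,0)
jg L1: taken
xor esi, edx → esi=2^1=3
and esi, edx → esi=3&1=1
add ebx, esi → ebx=14+1=15
sub edx, 1 → edx=1-1=0
cmp edx, 0  (cmp 0,0)
jg L1: not taken
imul ebx, 6 → ebx=15*6=90
halt.
Total executed instructions: 23.

23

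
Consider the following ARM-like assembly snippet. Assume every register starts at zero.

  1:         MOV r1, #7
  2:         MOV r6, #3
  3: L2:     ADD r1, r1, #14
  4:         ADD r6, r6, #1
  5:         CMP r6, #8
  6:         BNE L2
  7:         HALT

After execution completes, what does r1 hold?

77

r1=7
r6=3
r1=7+14=21
r6=3+1=4
CMP r6, #8  (cmp 4,8)
BNE L2: taken
r1=21+14=35
r6=4+1=5
CMP r6, #8  (cmp 5,8)
BNE L2: taken
r1=35+14=49
r6=5+1=6
CMP r6, #8  (cmp 6,8)
BNE L2: taken
r1=49+14=63
r6=6+1=7
CMP r6, #8  (cmp 7,8)
BNE L2: taken
r1=63+14=77
r6=7+1=8
CMP r6, #8  (cmp 8,8)
BNE L2: not taken
halt.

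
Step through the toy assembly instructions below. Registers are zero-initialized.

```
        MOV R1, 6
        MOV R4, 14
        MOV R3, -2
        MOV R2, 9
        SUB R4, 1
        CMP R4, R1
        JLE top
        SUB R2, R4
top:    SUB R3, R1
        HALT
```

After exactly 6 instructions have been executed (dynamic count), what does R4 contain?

13

after MOV R1, 6: R1=6
after MOV R4, 14: R4=14
after MOV R3, -2: R3=-2
after MOV R2, 9: R2=9
after SUB R4, 1: R4=14-1=13
CMP R4, R1  (cmp 13,6)
After step 6: R4 = 13.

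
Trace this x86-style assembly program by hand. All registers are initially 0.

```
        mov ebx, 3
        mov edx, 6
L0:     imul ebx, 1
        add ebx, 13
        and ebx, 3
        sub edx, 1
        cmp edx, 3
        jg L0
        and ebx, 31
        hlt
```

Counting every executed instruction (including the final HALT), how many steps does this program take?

after mov ebx, 3: ebx=3
after mov edx, 6: edx=6
after imul ebx, 1: ebx=3*1=3
after add ebx, 13: ebx=3+13=16
after and ebx, 3: ebx=16&3=0
after sub edx, 1: edx=6-1=5
cmp edx, 3  (cmp 5,3)
jg L0: taken
after imul ebx, 1: ebx=0*1=0
after add ebx, 13: ebx=0+13=13
after and ebx, 3: ebx=13&3=1
after sub edx, 1: edx=5-1=4
cmp edx, 3  (cmp 4,3)
jg L0: taken
after imul ebx, 1: ebx=1*1=1
after add ebx, 13: ebx=1+13=14
after and ebx, 3: ebx=14&3=2
after sub edx, 1: edx=4-1=3
cmp edx, 3  (cmp 3,3)
jg L0: not taken
after and ebx, 31: ebx=2&31=2
halt.
Total executed instructions: 22.

22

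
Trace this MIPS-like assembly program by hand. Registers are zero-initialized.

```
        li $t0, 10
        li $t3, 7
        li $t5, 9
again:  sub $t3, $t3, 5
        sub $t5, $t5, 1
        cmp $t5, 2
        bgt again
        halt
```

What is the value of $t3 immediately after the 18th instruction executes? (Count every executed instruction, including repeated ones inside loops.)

after li $t0, 10: $t0=10
after li $t3, 7: $t3=7
after li $t5, 9: $t5=9
after sub $t3, $t3, 5: $t3=7-5=2
after sub $t5, $t5, 1: $t5=9-1=8
cmp $t5, 2  (cmp 8,2)
bgt again: taken
after sub $t3, $t3, 5: $t3=2-5=-3
after sub $t5, $t5, 1: $t5=8-1=7
cmp $t5, 2  (cmp 7,2)
bgt again: taken
after sub $t3, $t3, 5: $t3=(-3)-5=-8
after sub $t5, $t5, 1: $t5=7-1=6
cmp $t5, 2  (cmp 6,2)
bgt again: taken
after sub $t3, $t3, 5: $t3=(-8)-5=-13
after sub $t5, $t5, 1: $t5=6-1=5
cmp $t5, 2  (cmp 5,2)
After step 18: $t3 = -13.

-13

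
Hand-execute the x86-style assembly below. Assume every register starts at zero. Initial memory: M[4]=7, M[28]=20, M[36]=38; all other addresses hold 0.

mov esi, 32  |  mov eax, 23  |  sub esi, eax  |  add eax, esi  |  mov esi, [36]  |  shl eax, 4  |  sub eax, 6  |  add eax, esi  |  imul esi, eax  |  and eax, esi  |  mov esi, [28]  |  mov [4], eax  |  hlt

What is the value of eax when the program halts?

0

mov esi, 32 → esi=32
mov eax, 23 → eax=23
sub esi, eax → esi=32-23=9
add eax, esi → eax=23+9=32
mov esi, [36] → esi=M[36]=38
shl eax, 4 → eax=32<<4=512
sub eax, 6 → eax=512-6=506
add eax, esi → eax=506+38=544
imul esi, eax → esi=38*544=20672
and eax, esi → eax=544&20672=0
mov esi, [28] → esi=M[28]=20
mov [4], eax → M[4]=0
halt.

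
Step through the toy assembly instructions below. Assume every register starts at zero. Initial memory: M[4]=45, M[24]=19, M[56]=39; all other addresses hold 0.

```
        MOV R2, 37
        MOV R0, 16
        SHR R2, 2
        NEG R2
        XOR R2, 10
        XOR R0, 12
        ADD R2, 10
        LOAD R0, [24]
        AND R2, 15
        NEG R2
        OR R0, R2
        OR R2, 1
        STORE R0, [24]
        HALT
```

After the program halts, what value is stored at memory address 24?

-5

MOV R2, 37 → R2=37
MOV R0, 16 → R0=16
SHR R2, 2 → R2=37>>2=9
NEG R2 → R2=-(9)=-9
XOR R2, 10 → R2=(-9)^10=-3
XOR R0, 12 → R0=16^12=28
ADD R2, 10 → R2=(-3)+10=7
LOAD R0, [24] → R0=M[24]=19
AND R2, 15 → R2=7&15=7
NEG R2 → R2=-(7)=-7
OR R0, R2 → R0=19|(-7)=-5
OR R2, 1 → R2=(-7)|1=-7
STORE R0, [24] → M[24]=-5
halt.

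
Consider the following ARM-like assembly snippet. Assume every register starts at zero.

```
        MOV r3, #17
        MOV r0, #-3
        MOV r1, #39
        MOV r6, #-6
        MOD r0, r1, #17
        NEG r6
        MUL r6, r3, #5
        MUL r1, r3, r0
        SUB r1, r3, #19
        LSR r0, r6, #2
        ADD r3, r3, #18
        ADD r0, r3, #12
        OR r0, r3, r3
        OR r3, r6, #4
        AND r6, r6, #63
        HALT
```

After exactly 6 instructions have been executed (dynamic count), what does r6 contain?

6

r3=17
r0=-3
r1=39
r6=-6
r0=39%17=5
r6=-(-6)=6
After step 6: r6 = 6.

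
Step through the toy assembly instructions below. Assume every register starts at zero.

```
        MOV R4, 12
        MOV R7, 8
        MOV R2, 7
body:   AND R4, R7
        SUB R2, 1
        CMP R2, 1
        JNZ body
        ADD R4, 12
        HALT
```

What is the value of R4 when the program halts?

20

R4=12
R7=8
R2=7
R4=12&8=8
R2=7-1=6
CMP R2, 1  (cmp 6,1)
JNZ body: taken
R4=8&8=8
R2=6-1=5
CMP R2, 1  (cmp 5,1)
JNZ body: taken
R4=8&8=8
R2=5-1=4
CMP R2, 1  (cmp 4,1)
JNZ body: taken
R4=8&8=8
R2=4-1=3
CMP R2, 1  (cmp 3,1)
JNZ body: taken
R4=8&8=8
R2=3-1=2
CMP R2, 1  (cmp 2,1)
JNZ body: taken
R4=8&8=8
R2=2-1=1
CMP R2, 1  (cmp 1,1)
JNZ body: not taken
R4=8+12=20
halt.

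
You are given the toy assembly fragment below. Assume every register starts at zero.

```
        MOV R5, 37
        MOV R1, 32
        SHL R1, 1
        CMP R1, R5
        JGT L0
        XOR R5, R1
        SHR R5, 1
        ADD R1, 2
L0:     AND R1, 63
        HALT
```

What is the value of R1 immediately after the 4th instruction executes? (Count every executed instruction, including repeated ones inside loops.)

64

R5=37
R1=32
R1=32<<1=64
CMP R1, R5  (cmp 64,37)
After step 4: R1 = 64.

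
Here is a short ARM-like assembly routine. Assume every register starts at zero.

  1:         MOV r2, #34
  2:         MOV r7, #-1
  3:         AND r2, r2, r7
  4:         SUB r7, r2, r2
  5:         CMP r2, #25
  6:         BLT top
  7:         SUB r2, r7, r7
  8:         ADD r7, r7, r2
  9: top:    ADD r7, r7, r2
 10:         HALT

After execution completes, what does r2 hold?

0

after MOV r2, #34: r2=34
after MOV r7, #-1: r7=-1
after AND r2, r2, r7: r2=34&(-1)=34
after SUB r7, r2, r2: r7=34-34=0
CMP r2, #25  (cmp 34,25)
BLT top: not taken
after SUB r2, r7, r7: r2=0-0=0
after ADD r7, r7, r2: r7=0+0=0
after ADD r7, r7, r2: r7=0+0=0
halt.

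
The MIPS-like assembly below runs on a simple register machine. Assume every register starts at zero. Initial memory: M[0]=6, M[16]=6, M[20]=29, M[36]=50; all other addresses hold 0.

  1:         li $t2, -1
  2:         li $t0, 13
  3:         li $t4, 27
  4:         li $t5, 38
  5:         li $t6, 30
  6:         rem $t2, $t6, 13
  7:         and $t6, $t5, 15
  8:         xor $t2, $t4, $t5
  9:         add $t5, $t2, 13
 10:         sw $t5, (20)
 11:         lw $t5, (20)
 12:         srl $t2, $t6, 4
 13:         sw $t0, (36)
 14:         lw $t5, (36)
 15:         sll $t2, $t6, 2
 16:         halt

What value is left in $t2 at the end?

24

after li $t2, -1: $t2=-1
after li $t0, 13: $t0=13
after li $t4, 27: $t4=27
after li $t5, 38: $t5=38
after li $t6, 30: $t6=30
after rem $t2, $t6, 13: $t2=30%13=4
after and $t6, $t5, 15: $t6=38&15=6
after xor $t2, $t4, $t5: $t2=27^38=61
after add $t5, $t2, 13: $t5=61+13=74
sw $t5, (20) → M[20]=74
after lw $t5, (20): $t5=M[20]=74
after srl $t2, $t6, 4: $t2=6>>4=0
sw $t0, (36) → M[36]=13
after lw $t5, (36): $t5=M[36]=13
after sll $t2, $t6, 2: $t2=6<<2=24
halt.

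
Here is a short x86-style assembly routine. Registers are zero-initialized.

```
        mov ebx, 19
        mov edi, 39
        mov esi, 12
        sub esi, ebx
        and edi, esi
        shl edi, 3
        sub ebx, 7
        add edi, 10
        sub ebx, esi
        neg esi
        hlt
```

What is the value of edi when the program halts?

mov ebx, 19 → ebx=19
mov edi, 39 → edi=39
mov esi, 12 → esi=12
sub esi, ebx → esi=12-19=-7
and edi, esi → edi=39&(-7)=33
shl edi, 3 → edi=33<<3=264
sub ebx, 7 → ebx=19-7=12
add edi, 10 → edi=264+10=274
sub ebx, esi → ebx=12-(-7)=19
neg esi → esi=-(-7)=7
halt.

274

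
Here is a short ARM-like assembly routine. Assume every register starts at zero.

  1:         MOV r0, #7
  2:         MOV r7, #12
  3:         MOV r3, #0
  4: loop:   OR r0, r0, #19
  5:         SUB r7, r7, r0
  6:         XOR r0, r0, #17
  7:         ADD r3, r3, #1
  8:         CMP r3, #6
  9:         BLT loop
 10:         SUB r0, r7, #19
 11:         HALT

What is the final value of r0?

-145

r0=7
r7=12
r3=0
r0=7|19=23
r7=12-23=-11
r0=23^17=6
r3=0+1=1
CMP r3, #6  (cmp 1,6)
BLT loop: taken
r0=6|19=23
r7=(-11)-23=-34
r0=23^17=6
r3=1+1=2
CMP r3, #6  (cmp 2,6)
BLT loop: taken
r0=6|19=23
r7=(-34)-23=-57
r0=23^17=6
r3=2+1=3
CMP r3, #6  (cmp 3,6)
BLT loop: taken
r0=6|19=23
r7=(-57)-23=-80
r0=23^17=6
r3=3+1=4
CMP r3, #6  (cmp 4,6)
BLT loop: taken
r0=6|19=23
r7=(-80)-23=-103
r0=23^17=6
r3=4+1=5
CMP r3, #6  (cmp 5,6)
BLT loop: taken
r0=6|19=23
r7=(-103)-23=-126
r0=23^17=6
r3=5+1=6
CMP r3, #6  (cmp 6,6)
BLT loop: not taken
r0=(-126)-19=-145
halt.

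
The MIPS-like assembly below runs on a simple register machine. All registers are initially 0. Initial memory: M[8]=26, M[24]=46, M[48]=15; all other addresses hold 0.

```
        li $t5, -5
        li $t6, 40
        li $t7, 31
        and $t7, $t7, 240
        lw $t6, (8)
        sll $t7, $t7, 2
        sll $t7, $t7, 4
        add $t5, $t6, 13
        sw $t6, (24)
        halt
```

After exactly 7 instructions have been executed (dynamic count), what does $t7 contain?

$t5=-5
$t6=40
$t7=31
$t7=31&240=16
$t6=M[8]=26
$t7=16<<2=64
$t7=64<<4=1024
After step 7: $t7 = 1024.

1024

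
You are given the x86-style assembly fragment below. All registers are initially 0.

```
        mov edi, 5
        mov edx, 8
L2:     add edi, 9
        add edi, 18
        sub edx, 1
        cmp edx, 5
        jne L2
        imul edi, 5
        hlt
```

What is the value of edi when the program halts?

430

edi=5
edx=8
edi=5+9=14
edi=14+18=32
edx=8-1=7
cmp edx, 5  (cmp 7,5)
jne L2: taken
edi=32+9=41
edi=41+18=59
edx=7-1=6
cmp edx, 5  (cmp 6,5)
jne L2: taken
edi=59+9=68
edi=68+18=86
edx=6-1=5
cmp edx, 5  (cmp 5,5)
jne L2: not taken
edi=86*5=430
halt.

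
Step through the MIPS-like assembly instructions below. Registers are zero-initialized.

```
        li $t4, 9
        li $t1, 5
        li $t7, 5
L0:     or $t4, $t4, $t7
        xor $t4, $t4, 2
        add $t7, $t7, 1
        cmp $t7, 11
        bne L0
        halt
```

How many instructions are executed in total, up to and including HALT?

34

li $t4, 9 → $t4=9
li $t1, 5 → $t1=5
li $t7, 5 → $t7=5
or $t4, $t4, $t7 → $t4=9|5=13
xor $t4, $t4, 2 → $t4=13^2=15
add $t7, $t7, 1 → $t7=5+1=6
cmp $t7, 11  (cmp 6,11)
bne L0: taken
or $t4, $t4, $t7 → $t4=15|6=15
xor $t4, $t4, 2 → $t4=15^2=13
add $t7, $t7, 1 → $t7=6+1=7
cmp $t7, 11  (cmp 7,11)
bne L0: taken
or $t4, $t4, $t7 → $t4=13|7=15
xor $t4, $t4, 2 → $t4=15^2=13
add $t7, $t7, 1 → $t7=7+1=8
cmp $t7, 11  (cmp 8,11)
bne L0: taken
or $t4, $t4, $t7 → $t4=13|8=13
xor $t4, $t4, 2 → $t4=13^2=15
add $t7, $t7, 1 → $t7=8+1=9
cmp $t7, 11  (cmp 9,11)
bne L0: taken
or $t4, $t4, $t7 → $t4=15|9=15
xor $t4, $t4, 2 → $t4=15^2=13
add $t7, $t7, 1 → $t7=9+1=10
cmp $t7, 11  (cmp 10,11)
bne L0: taken
or $t4, $t4, $t7 → $t4=13|10=15
xor $t4, $t4, 2 → $t4=15^2=13
add $t7, $t7, 1 → $t7=10+1=11
cmp $t7, 11  (cmp 11,11)
bne L0: not taken
halt.
Total executed instructions: 34.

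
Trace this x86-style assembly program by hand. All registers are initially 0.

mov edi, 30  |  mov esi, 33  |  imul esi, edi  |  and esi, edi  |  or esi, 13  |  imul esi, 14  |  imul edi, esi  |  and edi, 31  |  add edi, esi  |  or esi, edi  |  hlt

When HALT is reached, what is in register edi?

after mov edi, 30: edi=30
after mov esi, 33: esi=33
after imul esi, edi: esi=33*30=990
after and esi, edi: esi=990&30=30
after or esi, 13: esi=30|13=31
after imul esi, 14: esi=31*14=434
after imul edi, esi: edi=30*434=13020
after and edi, 31: edi=13020&31=28
after add edi, esi: edi=28+434=462
after or esi, edi: esi=434|462=510
halt.

462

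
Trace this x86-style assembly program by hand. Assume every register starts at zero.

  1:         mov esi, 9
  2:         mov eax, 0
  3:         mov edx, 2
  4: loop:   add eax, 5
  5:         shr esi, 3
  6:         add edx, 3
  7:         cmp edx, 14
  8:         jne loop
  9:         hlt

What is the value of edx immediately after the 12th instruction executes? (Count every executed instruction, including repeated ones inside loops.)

8

after mov esi, 9: esi=9
after mov eax, 0: eax=0
after mov edx, 2: edx=2
after add eax, 5: eax=0+5=5
after shr esi, 3: esi=9>>3=1
after add edx, 3: edx=2+3=5
cmp edx, 14  (cmp 5,14)
jne loop: taken
after add eax, 5: eax=5+5=10
after shr esi, 3: esi=1>>3=0
after add edx, 3: edx=5+3=8
cmp edx, 14  (cmp 8,14)
After step 12: edx = 8.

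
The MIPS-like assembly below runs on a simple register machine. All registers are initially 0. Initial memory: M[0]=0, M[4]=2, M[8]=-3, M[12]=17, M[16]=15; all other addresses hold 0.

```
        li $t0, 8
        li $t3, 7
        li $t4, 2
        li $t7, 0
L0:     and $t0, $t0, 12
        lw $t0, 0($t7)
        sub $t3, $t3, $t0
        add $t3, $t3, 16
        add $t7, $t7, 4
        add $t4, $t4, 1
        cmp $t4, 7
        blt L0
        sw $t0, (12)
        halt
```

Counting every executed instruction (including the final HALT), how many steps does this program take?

$t0=8
$t3=7
$t4=2
$t7=0
$t0=8&12=8
$t0=M[0]=0
$t3=7-0=7
$t3=7+16=23
$t7=0+4=4
$t4=2+1=3
cmp $t4, 7  (cmp 3,7)
blt L0: taken
$t0=0&12=0
$t0=M[4]=2
$t3=23-2=21
$t3=21+16=37
$t7=4+4=8
$t4=3+1=4
cmp $t4, 7  (cmp 4,7)
blt L0: taken
$t0=2&12=0
$t0=M[8]=-3
$t3=37-(-3)=40
$t3=40+16=56
$t7=8+4=12
$t4=4+1=5
cmp $t4, 7  (cmp 5,7)
blt L0: taken
$t0=(-3)&12=12
$t0=M[12]=17
$t3=56-17=39
$t3=39+16=55
$t7=12+4=16
$t4=5+1=6
cmp $t4, 7  (cmp 6,7)
blt L0: taken
$t0=17&12=0
$t0=M[16]=15
$t3=55-15=40
$t3=40+16=56
$t7=16+4=20
$t4=6+1=7
cmp $t4, 7  (cmp 7,7)
blt L0: not taken
sw $t0, (12) → M[12]=15
halt.
Total executed instructions: 46.

46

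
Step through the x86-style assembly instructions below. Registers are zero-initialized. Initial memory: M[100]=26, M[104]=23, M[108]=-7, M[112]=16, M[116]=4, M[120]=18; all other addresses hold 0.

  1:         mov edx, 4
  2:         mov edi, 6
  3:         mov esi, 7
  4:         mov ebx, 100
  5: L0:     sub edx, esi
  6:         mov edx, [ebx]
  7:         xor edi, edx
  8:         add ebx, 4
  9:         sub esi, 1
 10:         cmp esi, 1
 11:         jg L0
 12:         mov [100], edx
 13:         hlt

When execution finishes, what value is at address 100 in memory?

18

edx=4
edi=6
esi=7
ebx=100
edx=4-7=-3
edx=M[100]=26
edi=6^26=28
ebx=100+4=104
esi=7-1=6
cmp esi, 1  (cmp 6,1)
jg L0: taken
edx=26-6=20
edx=M[104]=23
edi=28^23=11
ebx=104+4=108
esi=6-1=5
cmp esi, 1  (cmp 5,1)
jg L0: taken
edx=23-5=18
edx=M[108]=-7
edi=11^(-7)=-14
ebx=108+4=112
esi=5-1=4
cmp esi, 1  (cmp 4,1)
jg L0: taken
edx=(-7)-4=-11
edx=M[112]=16
edi=(-14)^16=-30
ebx=112+4=116
esi=4-1=3
cmp esi, 1  (cmp 3,1)
jg L0: taken
edx=16-3=13
edx=M[116]=4
edi=(-30)^4=-26
ebx=116+4=120
esi=3-1=2
cmp esi, 1  (cmp 2,1)
jg L0: taken
edx=4-2=2
edx=M[120]=18
edi=(-26)^18=-12
ebx=120+4=124
esi=2-1=1
cmp esi, 1  (cmp 1,1)
jg L0: not taken
mov [100], edx → M[100]=18
halt.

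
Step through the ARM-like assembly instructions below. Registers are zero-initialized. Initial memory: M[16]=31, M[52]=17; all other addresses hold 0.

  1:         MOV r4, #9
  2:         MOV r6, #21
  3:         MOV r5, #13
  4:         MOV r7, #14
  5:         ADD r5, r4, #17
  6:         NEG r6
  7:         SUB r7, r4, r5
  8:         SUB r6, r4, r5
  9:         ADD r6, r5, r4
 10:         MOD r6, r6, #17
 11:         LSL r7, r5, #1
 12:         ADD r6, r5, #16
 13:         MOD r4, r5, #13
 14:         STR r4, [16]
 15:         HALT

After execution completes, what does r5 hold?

26

r4=9
r6=21
r5=13
r7=14
r5=9+17=26
r6=-(21)=-21
r7=9-26=-17
r6=9-26=-17
r6=26+9=35
r6=35%17=1
r7=26<<1=52
r6=26+16=42
r4=26%13=0
STR r4, [16] → M[16]=0
halt.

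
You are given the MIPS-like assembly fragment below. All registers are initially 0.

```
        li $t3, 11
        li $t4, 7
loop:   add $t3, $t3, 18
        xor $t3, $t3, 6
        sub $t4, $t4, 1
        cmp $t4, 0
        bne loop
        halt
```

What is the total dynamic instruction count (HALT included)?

$t3=11
$t4=7
$t3=11+18=29
$t3=29^6=27
$t4=7-1=6
cmp $t4, 0  (cmp 6,0)
bne loop: taken
$t3=27+18=45
$t3=45^6=43
$t4=6-1=5
cmp $t4, 0  (cmp 5,0)
bne loop: taken
$t3=43+18=61
$t3=61^6=59
$t4=5-1=4
cmp $t4, 0  (cmp 4,0)
bne loop: taken
$t3=59+18=77
$t3=77^6=75
$t4=4-1=3
cmp $t4, 0  (cmp 3,0)
bne loop: taken
$t3=75+18=93
$t3=93^6=91
$t4=3-1=2
cmp $t4, 0  (cmp 2,0)
bne loop: taken
$t3=91+18=109
$t3=109^6=107
$t4=2-1=1
cmp $t4, 0  (cmp 1,0)
bne loop: taken
$t3=107+18=125
$t3=125^6=123
$t4=1-1=0
cmp $t4, 0  (cmp 0,0)
bne loop: not taken
halt.
Total executed instructions: 38.

38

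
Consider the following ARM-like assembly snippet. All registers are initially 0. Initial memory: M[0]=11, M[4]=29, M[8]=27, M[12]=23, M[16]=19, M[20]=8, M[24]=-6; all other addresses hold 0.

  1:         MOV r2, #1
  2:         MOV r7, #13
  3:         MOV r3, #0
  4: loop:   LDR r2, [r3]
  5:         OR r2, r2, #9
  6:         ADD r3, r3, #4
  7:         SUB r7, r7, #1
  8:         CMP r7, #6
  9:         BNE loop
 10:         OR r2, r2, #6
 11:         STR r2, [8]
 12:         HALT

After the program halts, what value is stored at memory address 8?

-1

MOV r2, #1 → r2=1
MOV r7, #13 → r7=13
MOV r3, #0 → r3=0
LDR r2, [r3] → r2=M[0]=11
OR r2, r2, #9 → r2=11|9=11
ADD r3, r3, #4 → r3=0+4=4
SUB r7, r7, #1 → r7=13-1=12
CMP r7, #6  (cmp 12,6)
BNE loop: taken
LDR r2, [r3] → r2=M[4]=29
OR r2, r2, #9 → r2=29|9=29
ADD r3, r3, #4 → r3=4+4=8
SUB r7, r7, #1 → r7=12-1=11
CMP r7, #6  (cmp 11,6)
BNE loop: taken
LDR r2, [r3] → r2=M[8]=27
OR r2, r2, #9 → r2=27|9=27
ADD r3, r3, #4 → r3=8+4=12
SUB r7, r7, #1 → r7=11-1=10
CMP r7, #6  (cmp 10,6)
BNE loop: taken
LDR r2, [r3] → r2=M[12]=23
OR r2, r2, #9 → r2=23|9=31
ADD r3, r3, #4 → r3=12+4=16
SUB r7, r7, #1 → r7=10-1=9
CMP r7, #6  (cmp 9,6)
BNE loop: taken
LDR r2, [r3] → r2=M[16]=19
OR r2, r2, #9 → r2=19|9=27
ADD r3, r3, #4 → r3=16+4=20
SUB r7, r7, #1 → r7=9-1=8
CMP r7, #6  (cmp 8,6)
BNE loop: taken
LDR r2, [r3] → r2=M[20]=8
OR r2, r2, #9 → r2=8|9=9
ADD r3, r3, #4 → r3=20+4=24
SUB r7, r7, #1 → r7=8-1=7
CMP r7, #6  (cmp 7,6)
BNE loop: taken
LDR r2, [r3] → r2=M[24]=-6
OR r2, r2, #9 → r2=(-6)|9=-5
ADD r3, r3, #4 → r3=24+4=28
SUB r7, r7, #1 → r7=7-1=6
CMP r7, #6  (cmp 6,6)
BNE loop: not taken
OR r2, r2, #6 → r2=(-5)|6=-1
STR r2, [8] → M[8]=-1
halt.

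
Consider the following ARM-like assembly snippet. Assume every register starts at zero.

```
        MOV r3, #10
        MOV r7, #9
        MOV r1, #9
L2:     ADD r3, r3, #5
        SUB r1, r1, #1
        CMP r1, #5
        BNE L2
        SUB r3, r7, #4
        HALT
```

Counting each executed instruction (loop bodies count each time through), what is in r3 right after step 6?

after MOV r3, #10: r3=10
after MOV r7, #9: r7=9
after MOV r1, #9: r1=9
after ADD r3, r3, #5: r3=10+5=15
after SUB r1, r1, #1: r1=9-1=8
CMP r1, #5  (cmp 8,5)
After step 6: r3 = 15.

15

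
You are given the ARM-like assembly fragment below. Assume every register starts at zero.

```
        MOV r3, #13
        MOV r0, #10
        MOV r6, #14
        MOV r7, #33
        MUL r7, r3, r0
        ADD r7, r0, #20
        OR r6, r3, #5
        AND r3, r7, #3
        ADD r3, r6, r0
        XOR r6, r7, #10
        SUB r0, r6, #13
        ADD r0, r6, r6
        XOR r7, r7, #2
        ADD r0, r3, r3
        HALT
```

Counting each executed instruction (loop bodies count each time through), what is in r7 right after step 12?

30

MOV r3, #13 → r3=13
MOV r0, #10 → r0=10
MOV r6, #14 → r6=14
MOV r7, #33 → r7=33
MUL r7, r3, r0 → r7=13*10=130
ADD r7, r0, #20 → r7=10+20=30
OR r6, r3, #5 → r6=13|5=13
AND r3, r7, #3 → r3=30&3=2
ADD r3, r6, r0 → r3=13+10=23
XOR r6, r7, #10 → r6=30^10=20
SUB r0, r6, #13 → r0=20-13=7
ADD r0, r6, r6 → r0=20+20=40
After step 12: r7 = 30.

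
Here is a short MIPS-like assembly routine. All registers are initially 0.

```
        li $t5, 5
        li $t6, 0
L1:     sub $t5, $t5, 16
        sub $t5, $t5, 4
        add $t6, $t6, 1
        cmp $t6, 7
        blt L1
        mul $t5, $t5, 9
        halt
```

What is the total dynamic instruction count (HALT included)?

li $t5, 5 → $t5=5
li $t6, 0 → $t6=0
sub $t5, $t5, 16 → $t5=5-16=-11
sub $t5, $t5, 4 → $t5=(-11)-4=-15
add $t6, $t6, 1 → $t6=0+1=1
cmp $t6, 7  (cmp 1,7)
blt L1: taken
sub $t5, $t5, 16 → $t5=(-15)-16=-31
sub $t5, $t5, 4 → $t5=(-31)-4=-35
add $t6, $t6, 1 → $t6=1+1=2
cmp $t6, 7  (cmp 2,7)
blt L1: taken
sub $t5, $t5, 16 → $t5=(-35)-16=-51
sub $t5, $t5, 4 → $t5=(-51)-4=-55
add $t6, $t6, 1 → $t6=2+1=3
cmp $t6, 7  (cmp 3,7)
blt L1: taken
sub $t5, $t5, 16 → $t5=(-55)-16=-71
sub $t5, $t5, 4 → $t5=(-71)-4=-75
add $t6, $t6, 1 → $t6=3+1=4
cmp $t6, 7  (cmp 4,7)
blt L1: taken
sub $t5, $t5, 16 → $t5=(-75)-16=-91
sub $t5, $t5, 4 → $t5=(-91)-4=-95
add $t6, $t6, 1 → $t6=4+1=5
cmp $t6, 7  (cmp 5,7)
blt L1: taken
sub $t5, $t5, 16 → $t5=(-95)-16=-111
sub $t5, $t5, 4 → $t5=(-111)-4=-115
add $t6, $t6, 1 → $t6=5+1=6
cmp $t6, 7  (cmp 6,7)
blt L1: taken
sub $t5, $t5, 16 → $t5=(-115)-16=-131
sub $t5, $t5, 4 → $t5=(-131)-4=-135
add $t6, $t6, 1 → $t6=6+1=7
cmp $t6, 7  (cmp 7,7)
blt L1: not taken
mul $t5, $t5, 9 → $t5=(-135)*9=-1215
halt.
Total executed instructions: 39.

39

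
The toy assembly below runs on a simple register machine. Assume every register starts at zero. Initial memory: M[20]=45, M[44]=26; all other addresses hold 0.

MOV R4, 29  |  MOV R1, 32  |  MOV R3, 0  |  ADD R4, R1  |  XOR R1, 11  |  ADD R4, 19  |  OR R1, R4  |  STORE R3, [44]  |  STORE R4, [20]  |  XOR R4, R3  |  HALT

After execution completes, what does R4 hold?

80

MOV R4, 29 → R4=29
MOV R1, 32 → R1=32
MOV R3, 0 → R3=0
ADD R4, R1 → R4=29+32=61
XOR R1, 11 → R1=32^11=43
ADD R4, 19 → R4=61+19=80
OR R1, R4 → R1=43|80=123
STORE R3, [44] → M[44]=0
STORE R4, [20] → M[20]=80
XOR R4, R3 → R4=80^0=80
halt.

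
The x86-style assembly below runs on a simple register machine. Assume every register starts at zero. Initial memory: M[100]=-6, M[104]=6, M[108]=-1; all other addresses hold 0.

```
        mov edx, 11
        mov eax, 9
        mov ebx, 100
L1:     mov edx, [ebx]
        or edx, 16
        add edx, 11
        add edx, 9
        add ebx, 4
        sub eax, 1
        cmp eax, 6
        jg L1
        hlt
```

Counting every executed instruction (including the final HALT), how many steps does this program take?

mov edx, 11 → edx=11
mov eax, 9 → eax=9
mov ebx, 100 → ebx=100
mov edx, [ebx] → edx=M[100]=-6
or edx, 16 → edx=(-6)|16=-6
add edx, 11 → edx=(-6)+11=5
add edx, 9 → edx=5+9=14
add ebx, 4 → ebx=100+4=104
sub eax, 1 → eax=9-1=8
cmp eax, 6  (cmp 8,6)
jg L1: taken
mov edx, [ebx] → edx=M[104]=6
or edx, 16 → edx=6|16=22
add edx, 11 → edx=22+11=33
add edx, 9 → edx=33+9=42
add ebx, 4 → ebx=104+4=108
sub eax, 1 → eax=8-1=7
cmp eax, 6  (cmp 7,6)
jg L1: taken
mov edx, [ebx] → edx=M[108]=-1
or edx, 16 → edx=(-1)|16=-1
add edx, 11 → edx=(-1)+11=10
add edx, 9 → edx=10+9=19
add ebx, 4 → ebx=108+4=112
sub eax, 1 → eax=7-1=6
cmp eax, 6  (cmp 6,6)
jg L1: not taken
halt.
Total executed instructions: 28.

28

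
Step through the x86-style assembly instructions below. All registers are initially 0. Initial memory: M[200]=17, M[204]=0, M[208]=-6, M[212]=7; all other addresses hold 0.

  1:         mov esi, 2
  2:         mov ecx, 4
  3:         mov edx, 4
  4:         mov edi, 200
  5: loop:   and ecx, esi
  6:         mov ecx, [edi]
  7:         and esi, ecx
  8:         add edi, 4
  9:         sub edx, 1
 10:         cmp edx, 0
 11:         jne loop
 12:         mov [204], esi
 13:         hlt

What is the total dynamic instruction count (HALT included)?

esi=2
ecx=4
edx=4
edi=200
ecx=4&2=0
ecx=M[200]=17
esi=2&17=0
edi=200+4=204
edx=4-1=3
cmp edx, 0  (cmp 3,0)
jne loop: taken
ecx=17&0=0
ecx=M[204]=0
esi=0&0=0
edi=204+4=208
edx=3-1=2
cmp edx, 0  (cmp 2,0)
jne loop: taken
ecx=0&0=0
ecx=M[208]=-6
esi=0&(-6)=0
edi=208+4=212
edx=2-1=1
cmp edx, 0  (cmp 1,0)
jne loop: taken
ecx=(-6)&0=0
ecx=M[212]=7
esi=0&7=0
edi=212+4=216
edx=1-1=0
cmp edx, 0  (cmp 0,0)
jne loop: not taken
mov [204], esi → M[204]=0
halt.
Total executed instructions: 34.

34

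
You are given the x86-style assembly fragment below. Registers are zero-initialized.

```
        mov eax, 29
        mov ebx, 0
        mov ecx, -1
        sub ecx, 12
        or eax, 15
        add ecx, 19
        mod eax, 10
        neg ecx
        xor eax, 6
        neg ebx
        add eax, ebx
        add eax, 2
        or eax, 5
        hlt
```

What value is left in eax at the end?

eax=29
ebx=0
ecx=-1
ecx=(-1)-12=-13
eax=29|15=31
ecx=(-13)+19=6
eax=31%10=1
ecx=-(6)=-6
eax=1^6=7
ebx=-(0)=0
eax=7+0=7
eax=7+2=9
eax=9|5=13
halt.

13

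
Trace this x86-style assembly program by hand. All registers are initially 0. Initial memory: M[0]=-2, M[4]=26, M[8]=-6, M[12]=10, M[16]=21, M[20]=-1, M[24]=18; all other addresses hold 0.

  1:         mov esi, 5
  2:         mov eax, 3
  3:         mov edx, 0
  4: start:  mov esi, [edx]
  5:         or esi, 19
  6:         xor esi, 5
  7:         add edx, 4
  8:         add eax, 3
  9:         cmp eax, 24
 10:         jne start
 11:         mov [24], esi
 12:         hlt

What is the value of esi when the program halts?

mov esi, 5 → esi=5
mov eax, 3 → eax=3
mov edx, 0 → edx=0
mov esi, [edx] → esi=M[0]=-2
or esi, 19 → esi=(-2)|19=-1
xor esi, 5 → esi=(-1)^5=-6
add edx, 4 → edx=0+4=4
add eax, 3 → eax=3+3=6
cmp eax, 24  (cmp 6,24)
jne start: taken
mov esi, [edx] → esi=M[4]=26
or esi, 19 → esi=26|19=27
xor esi, 5 → esi=27^5=30
add edx, 4 → edx=4+4=8
add eax, 3 → eax=6+3=9
cmp eax, 24  (cmp 9,24)
jne start: taken
mov esi, [edx] → esi=M[8]=-6
or esi, 19 → esi=(-6)|19=-5
xor esi, 5 → esi=(-5)^5=-2
add edx, 4 → edx=8+4=12
add eax, 3 → eax=9+3=12
cmp eax, 24  (cmp 12,24)
jne start: taken
mov esi, [edx] → esi=M[12]=10
or esi, 19 → esi=10|19=27
xor esi, 5 → esi=27^5=30
add edx, 4 → edx=12+4=16
add eax, 3 → eax=12+3=15
cmp eax, 24  (cmp 15,24)
jne start: taken
mov esi, [edx] → esi=M[16]=21
or esi, 19 → esi=21|19=23
xor esi, 5 → esi=23^5=18
add edx, 4 → edx=16+4=20
add eax, 3 → eax=15+3=18
cmp eax, 24  (cmp 18,24)
jne start: taken
mov esi, [edx] → esi=M[20]=-1
or esi, 19 → esi=(-1)|19=-1
xor esi, 5 → esi=(-1)^5=-6
add edx, 4 → edx=20+4=24
add eax, 3 → eax=18+3=21
cmp eax, 24  (cmp 21,24)
jne start: taken
mov esi, [edx] → esi=M[24]=18
or esi, 19 → esi=18|19=19
xor esi, 5 → esi=19^5=22
add edx, 4 → edx=24+4=28
add eax, 3 → eax=21+3=24
cmp eax, 24  (cmp 24,24)
jne start: not taken
mov [24], esi → M[24]=22
halt.

22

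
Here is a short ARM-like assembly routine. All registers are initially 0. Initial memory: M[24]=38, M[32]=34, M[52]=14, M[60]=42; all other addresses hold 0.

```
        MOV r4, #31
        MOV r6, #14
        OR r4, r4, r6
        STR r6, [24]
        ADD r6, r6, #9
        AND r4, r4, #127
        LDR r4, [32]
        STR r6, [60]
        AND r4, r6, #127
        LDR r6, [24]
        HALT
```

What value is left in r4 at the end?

23

after MOV r4, #31: r4=31
after MOV r6, #14: r6=14
after OR r4, r4, r6: r4=31|14=31
STR r6, [24] → M[24]=14
after ADD r6, r6, #9: r6=14+9=23
after AND r4, r4, #127: r4=31&127=31
after LDR r4, [32]: r4=M[32]=34
STR r6, [60] → M[60]=23
after AND r4, r6, #127: r4=23&127=23
after LDR r6, [24]: r6=M[24]=14
halt.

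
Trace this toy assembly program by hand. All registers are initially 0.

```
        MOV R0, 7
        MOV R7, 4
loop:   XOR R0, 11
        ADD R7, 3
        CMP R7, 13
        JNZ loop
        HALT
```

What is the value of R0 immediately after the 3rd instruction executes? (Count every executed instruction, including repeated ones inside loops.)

12

R0=7
R7=4
R0=7^11=12
After step 3: R0 = 12.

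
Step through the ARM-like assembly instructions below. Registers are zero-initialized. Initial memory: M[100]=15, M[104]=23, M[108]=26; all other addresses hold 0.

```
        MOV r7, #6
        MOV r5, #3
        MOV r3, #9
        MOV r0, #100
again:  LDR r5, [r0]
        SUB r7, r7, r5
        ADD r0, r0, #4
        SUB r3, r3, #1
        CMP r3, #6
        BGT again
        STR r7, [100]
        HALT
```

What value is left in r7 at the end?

-58

MOV r7, #6 → r7=6
MOV r5, #3 → r5=3
MOV r3, #9 → r3=9
MOV r0, #100 → r0=100
LDR r5, [r0] → r5=M[100]=15
SUB r7, r7, r5 → r7=6-15=-9
ADD r0, r0, #4 → r0=100+4=104
SUB r3, r3, #1 → r3=9-1=8
CMP r3, #6  (cmp 8,6)
BGT again: taken
LDR r5, [r0] → r5=M[104]=23
SUB r7, r7, r5 → r7=(-9)-23=-32
ADD r0, r0, #4 → r0=104+4=108
SUB r3, r3, #1 → r3=8-1=7
CMP r3, #6  (cmp 7,6)
BGT again: taken
LDR r5, [r0] → r5=M[108]=26
SUB r7, r7, r5 → r7=(-32)-26=-58
ADD r0, r0, #4 → r0=108+4=112
SUB r3, r3, #1 → r3=7-1=6
CMP r3, #6  (cmp 6,6)
BGT again: not taken
STR r7, [100] → M[100]=-58
halt.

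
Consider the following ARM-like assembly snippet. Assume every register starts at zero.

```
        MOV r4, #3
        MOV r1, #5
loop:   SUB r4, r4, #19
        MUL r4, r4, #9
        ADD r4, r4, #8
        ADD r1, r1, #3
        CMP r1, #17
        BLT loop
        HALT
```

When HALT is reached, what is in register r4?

-113977

MOV r4, #3 → r4=3
MOV r1, #5 → r1=5
SUB r4, r4, #19 → r4=3-19=-16
MUL r4, r4, #9 → r4=(-16)*9=-144
ADD r4, r4, #8 → r4=(-144)+8=-136
ADD r1, r1, #3 → r1=5+3=8
CMP r1, #17  (cmp 8,17)
BLT loop: taken
SUB r4, r4, #19 → r4=(-136)-19=-155
MUL r4, r4, #9 → r4=(-155)*9=-1395
ADD r4, r4, #8 → r4=(-1395)+8=-1387
ADD r1, r1, #3 → r1=8+3=11
CMP r1, #17  (cmp 11,17)
BLT loop: taken
SUB r4, r4, #19 → r4=(-1387)-19=-1406
MUL r4, r4, #9 → r4=(-1406)*9=-12654
ADD r4, r4, #8 → r4=(-12654)+8=-12646
ADD r1, r1, #3 → r1=11+3=14
CMP r1, #17  (cmp 14,17)
BLT loop: taken
SUB r4, r4, #19 → r4=(-12646)-19=-12665
MUL r4, r4, #9 → r4=(-12665)*9=-113985
ADD r4, r4, #8 → r4=(-113985)+8=-113977
ADD r1, r1, #3 → r1=14+3=17
CMP r1, #17  (cmp 17,17)
BLT loop: not taken
halt.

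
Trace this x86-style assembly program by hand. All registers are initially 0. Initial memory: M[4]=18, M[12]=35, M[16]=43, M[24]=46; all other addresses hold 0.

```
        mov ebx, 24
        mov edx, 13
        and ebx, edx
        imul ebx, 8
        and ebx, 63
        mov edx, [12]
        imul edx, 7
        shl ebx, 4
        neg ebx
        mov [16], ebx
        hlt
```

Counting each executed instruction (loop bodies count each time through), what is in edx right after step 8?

245

ebx=24
edx=13
ebx=24&13=8
ebx=8*8=64
ebx=64&63=0
edx=M[12]=35
edx=35*7=245
ebx=0<<4=0
After step 8: edx = 245.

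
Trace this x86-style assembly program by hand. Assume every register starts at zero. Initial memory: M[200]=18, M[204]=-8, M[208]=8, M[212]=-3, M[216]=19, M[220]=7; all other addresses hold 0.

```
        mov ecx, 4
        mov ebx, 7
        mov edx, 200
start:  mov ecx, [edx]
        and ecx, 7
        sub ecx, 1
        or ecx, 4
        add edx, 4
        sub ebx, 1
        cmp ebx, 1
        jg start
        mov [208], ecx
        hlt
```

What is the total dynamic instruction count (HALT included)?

mov ecx, 4 → ecx=4
mov ebx, 7 → ebx=7
mov edx, 200 → edx=200
mov ecx, [edx] → ecx=M[200]=18
and ecx, 7 → ecx=18&7=2
sub ecx, 1 → ecx=2-1=1
or ecx, 4 → ecx=1|4=5
add edx, 4 → edx=200+4=204
sub ebx, 1 → ebx=7-1=6
cmp ebx, 1  (cmp 6,1)
jg start: taken
mov ecx, [edx] → ecx=M[204]=-8
and ecx, 7 → ecx=(-8)&7=0
sub ecx, 1 → ecx=0-1=-1
or ecx, 4 → ecx=(-1)|4=-1
add edx, 4 → edx=204+4=208
sub ebx, 1 → ebx=6-1=5
cmp ebx, 1  (cmp 5,1)
jg start: taken
mov ecx, [edx] → ecx=M[208]=8
and ecx, 7 → ecx=8&7=0
sub ecx, 1 → ecx=0-1=-1
or ecx, 4 → ecx=(-1)|4=-1
add edx, 4 → edx=208+4=212
sub ebx, 1 → ebx=5-1=4
cmp ebx, 1  (cmp 4,1)
jg start: taken
mov ecx, [edx] → ecx=M[212]=-3
and ecx, 7 → ecx=(-3)&7=5
sub ecx, 1 → ecx=5-1=4
or ecx, 4 → ecx=4|4=4
add edx, 4 → edx=212+4=216
sub ebx, 1 → ebx=4-1=3
cmp ebx, 1  (cmp 3,1)
jg start: taken
mov ecx, [edx] → ecx=M[216]=19
and ecx, 7 → ecx=19&7=3
sub ecx, 1 → ecx=3-1=2
or ecx, 4 → ecx=2|4=6
add edx, 4 → edx=216+4=220
sub ebx, 1 → ebx=3-1=2
cmp ebx, 1  (cmp 2,1)
jg start: taken
mov ecx, [edx] → ecx=M[220]=7
and ecx, 7 → ecx=7&7=7
sub ecx, 1 → ecx=7-1=6
or ecx, 4 → ecx=6|4=6
add edx, 4 → edx=220+4=224
sub ebx, 1 → ebx=2-1=1
cmp ebx, 1  (cmp 1,1)
jg start: not taken
mov [208], ecx → M[208]=6
halt.
Total executed instructions: 53.

53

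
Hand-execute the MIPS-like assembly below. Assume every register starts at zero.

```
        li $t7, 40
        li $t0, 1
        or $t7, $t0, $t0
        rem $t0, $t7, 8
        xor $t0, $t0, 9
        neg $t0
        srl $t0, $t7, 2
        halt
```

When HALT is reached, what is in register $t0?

li $t7, 40 → $t7=40
li $t0, 1 → $t0=1
or $t7, $t0, $t0 → $t7=1|1=1
rem $t0, $t7, 8 → $t0=1%8=1
xor $t0, $t0, 9 → $t0=1^9=8
neg $t0 → $t0=-(8)=-8
srl $t0, $t7, 2 → $t0=1>>2=0
halt.

0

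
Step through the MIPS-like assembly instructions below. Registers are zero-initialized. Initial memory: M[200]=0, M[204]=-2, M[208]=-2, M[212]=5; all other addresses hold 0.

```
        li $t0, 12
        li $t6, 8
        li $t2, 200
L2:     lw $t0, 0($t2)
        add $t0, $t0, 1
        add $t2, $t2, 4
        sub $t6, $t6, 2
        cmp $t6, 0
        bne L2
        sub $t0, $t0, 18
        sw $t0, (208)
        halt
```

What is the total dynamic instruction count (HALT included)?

after li $t0, 12: $t0=12
after li $t6, 8: $t6=8
after li $t2, 200: $t2=200
after lw $t0, 0($t2): $t0=M[200]=0
after add $t0, $t0, 1: $t0=0+1=1
after add $t2, $t2, 4: $t2=200+4=204
after sub $t6, $t6, 2: $t6=8-2=6
cmp $t6, 0  (cmp 6,0)
bne L2: taken
after lw $t0, 0($t2): $t0=M[204]=-2
after add $t0, $t0, 1: $t0=(-2)+1=-1
after add $t2, $t2, 4: $t2=204+4=208
after sub $t6, $t6, 2: $t6=6-2=4
cmp $t6, 0  (cmp 4,0)
bne L2: taken
after lw $t0, 0($t2): $t0=M[208]=-2
after add $t0, $t0, 1: $t0=(-2)+1=-1
after add $t2, $t2, 4: $t2=208+4=212
after sub $t6, $t6, 2: $t6=4-2=2
cmp $t6, 0  (cmp 2,0)
bne L2: taken
after lw $t0, 0($t2): $t0=M[212]=5
after add $t0, $t0, 1: $t0=5+1=6
after add $t2, $t2, 4: $t2=212+4=216
after sub $t6, $t6, 2: $t6=2-2=0
cmp $t6, 0  (cmp 0,0)
bne L2: not taken
after sub $t0, $t0, 18: $t0=6-18=-12
sw $t0, (208) → M[208]=-12
halt.
Total executed instructions: 30.

30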